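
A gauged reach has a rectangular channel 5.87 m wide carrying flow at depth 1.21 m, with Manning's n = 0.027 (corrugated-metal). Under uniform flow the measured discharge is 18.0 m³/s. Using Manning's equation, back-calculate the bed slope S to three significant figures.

A = b·y = 5.87 × 1.21 = 7.103 m²
P = b + 2y = 5.87 + 2×1.21 = 8.290 m
R = A/P = 7.103/8.290 = 0.8568 m
S = (Q·n / (1·A·R^(2/3)))² = (18.0×0.027 / (1×7.103×0.9021))² = 0.005754

0.00575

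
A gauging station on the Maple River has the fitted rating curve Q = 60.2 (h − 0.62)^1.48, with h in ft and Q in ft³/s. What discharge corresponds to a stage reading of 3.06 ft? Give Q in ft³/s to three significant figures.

225 ft³/s

Q = 60.2 × (3.06 − 0.62)^1.48 = 60.2 × 2.44^1.48 = 225.4 ft³/s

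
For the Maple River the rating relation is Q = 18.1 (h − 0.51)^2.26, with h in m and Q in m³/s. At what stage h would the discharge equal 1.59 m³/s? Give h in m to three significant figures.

h − h₀ = (Q/C)^(1/b) = (1.59/18.1)^(1/2.26) = 0.3409 m
h = 0.51 + 0.3409 = 0.8509 m

0.851 m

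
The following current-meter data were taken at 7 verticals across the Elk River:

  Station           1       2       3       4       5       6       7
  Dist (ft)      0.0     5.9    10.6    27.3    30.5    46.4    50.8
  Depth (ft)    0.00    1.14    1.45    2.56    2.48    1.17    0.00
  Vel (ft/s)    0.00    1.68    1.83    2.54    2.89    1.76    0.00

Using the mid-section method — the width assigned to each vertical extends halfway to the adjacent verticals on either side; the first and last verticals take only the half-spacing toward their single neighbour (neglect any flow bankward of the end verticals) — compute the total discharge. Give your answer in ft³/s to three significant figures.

w_2 = (10.6 − 0.0)/2 = 5.3 ft; q_2 = 1.68 × 1.14 × 5.3 = 10.15 ft³/s
w_3 = (27.3 − 5.9)/2 = 10.7 ft; q_3 = 1.83 × 1.45 × 10.7 = 28.39 ft³/s
w_4 = (30.5 − 10.6)/2 = 9.95 ft; q_4 = 2.54 × 2.56 × 9.95 = 64.70 ft³/s
w_5 = (46.4 − 27.3)/2 = 9.55 ft; q_5 = 2.89 × 2.48 × 9.55 = 68.45 ft³/s
w_6 = (50.8 − 30.5)/2 = 10.15 ft; q_6 = 1.76 × 1.17 × 10.15 = 20.90 ft³/s
Stations 1, 7 contribute zero (depth or velocity is 0).
Q = Σ qᵢ = 192.6 ft³/s

193 ft³/s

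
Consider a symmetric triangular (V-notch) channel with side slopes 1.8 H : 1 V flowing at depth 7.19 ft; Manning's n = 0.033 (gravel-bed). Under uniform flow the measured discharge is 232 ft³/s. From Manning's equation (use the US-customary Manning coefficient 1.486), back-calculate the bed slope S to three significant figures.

0.000666

A = z·y² = 1.8×7.19² = 93.05 ft²
P = 2y√(1+z²) = 2×7.19×√(1+1.8²) = 29.61 ft
R = A/P = 93.05/29.61 = 3.143 ft
S = (Q·n / (1.486·A·R^(2/3)))² = (232×0.033 / (1.486×93.05×2.145))² = 0.0006660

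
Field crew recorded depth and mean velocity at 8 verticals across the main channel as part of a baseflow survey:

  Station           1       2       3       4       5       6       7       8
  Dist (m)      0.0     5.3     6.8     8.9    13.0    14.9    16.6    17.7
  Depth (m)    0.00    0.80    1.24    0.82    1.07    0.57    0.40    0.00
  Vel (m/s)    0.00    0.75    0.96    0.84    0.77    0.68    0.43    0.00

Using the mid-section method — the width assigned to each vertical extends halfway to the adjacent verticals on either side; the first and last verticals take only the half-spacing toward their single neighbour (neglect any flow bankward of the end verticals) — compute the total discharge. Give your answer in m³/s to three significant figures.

9.73 m³/s

w_2 = (6.8 − 0.0)/2 = 3.4 m; q_2 = 0.75 × 0.80 × 3.4 = 2.040 m³/s
w_3 = (8.9 − 5.3)/2 = 1.8 m; q_3 = 0.96 × 1.24 × 1.8 = 2.143 m³/s
w_4 = (13.0 − 6.8)/2 = 3.1 m; q_4 = 0.84 × 0.82 × 3.1 = 2.135 m³/s
w_5 = (14.9 − 8.9)/2 = 3 m; q_5 = 0.77 × 1.07 × 3 = 2.472 m³/s
w_6 = (16.6 − 13.0)/2 = 1.8 m; q_6 = 0.68 × 0.57 × 1.8 = 0.6977 m³/s
w_7 = (17.7 − 14.9)/2 = 1.4 m; q_7 = 0.43 × 0.40 × 1.4 = 0.2408 m³/s
Stations 1, 8 contribute zero (depth or velocity is 0).
Q = Σ qᵢ = 9.728 m³/s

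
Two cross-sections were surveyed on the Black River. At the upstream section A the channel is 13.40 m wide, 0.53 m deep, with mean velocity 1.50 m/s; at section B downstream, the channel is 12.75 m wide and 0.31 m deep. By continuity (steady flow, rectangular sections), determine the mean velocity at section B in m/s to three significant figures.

2.70 m/s

Q = A₁V₁ = (13.40×0.53) × 1.50 = 10.65 m³/s
A₂ = 12.75 × 0.31 = 3.953 m²
V₂ = Q/A₂ = 10.65/3.953 = 2.695 m/s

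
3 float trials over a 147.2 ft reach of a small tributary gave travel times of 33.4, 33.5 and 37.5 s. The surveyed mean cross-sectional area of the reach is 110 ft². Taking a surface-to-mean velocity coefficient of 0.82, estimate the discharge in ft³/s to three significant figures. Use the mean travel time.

382 ft³/s

t̄ = (33.4 + 33.5 + 37.5) / 3 = 34.8 s
v_surface = L / t̄ = 147.2 / 34.8 = 4.230 ft/s
v_mean = 0.82 × 4.230 = 3.469 ft/s
Q = A × v_mean = 110 × 3.469 = 381.5 ft³/s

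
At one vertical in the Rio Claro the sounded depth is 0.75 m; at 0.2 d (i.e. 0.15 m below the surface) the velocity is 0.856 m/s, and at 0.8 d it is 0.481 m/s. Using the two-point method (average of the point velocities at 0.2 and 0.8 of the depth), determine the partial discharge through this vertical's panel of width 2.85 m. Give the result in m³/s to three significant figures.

v̄ = (0.856 + 0.481) / 2 = 0.6685 m/s
q = v̄ × d × w = 0.6685 × 0.75 × 2.85 = 1.429 m³/s

1.43 m³/s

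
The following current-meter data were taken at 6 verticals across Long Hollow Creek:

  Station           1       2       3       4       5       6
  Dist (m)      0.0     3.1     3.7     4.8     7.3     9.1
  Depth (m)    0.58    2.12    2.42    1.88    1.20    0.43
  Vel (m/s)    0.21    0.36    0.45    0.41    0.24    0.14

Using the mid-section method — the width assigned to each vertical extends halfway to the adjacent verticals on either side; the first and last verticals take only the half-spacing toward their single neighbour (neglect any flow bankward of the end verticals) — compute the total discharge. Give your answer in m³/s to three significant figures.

4.59 m³/s

w_1 = (3.1 − 0.0)/2 = 1.55 m; q_1 = 0.21 × 0.58 × 1.55 = 0.1888 m³/s
w_2 = (3.7 − 0.0)/2 = 1.85 m; q_2 = 0.36 × 2.12 × 1.85 = 1.412 m³/s
w_3 = (4.8 − 3.1)/2 = 0.85 m; q_3 = 0.45 × 2.42 × 0.85 = 0.9257 m³/s
w_4 = (7.3 − 3.7)/2 = 1.8 m; q_4 = 0.41 × 1.88 × 1.8 = 1.387 m³/s
w_5 = (9.1 − 4.8)/2 = 2.15 m; q_5 = 0.24 × 1.20 × 2.15 = 0.6192 m³/s
w_6 = (9.1 − 7.3)/2 = 0.9 m; q_6 = 0.14 × 0.43 × 0.9 = 0.05418 m³/s
Q = Σ qᵢ = 4.587 m³/s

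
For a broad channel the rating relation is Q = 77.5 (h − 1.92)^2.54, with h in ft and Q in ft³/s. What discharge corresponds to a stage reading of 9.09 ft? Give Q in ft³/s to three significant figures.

11500 ft³/s

Q = 77.5 × (9.09 − 1.92)^2.54 = 77.5 × 7.17^2.54 = 11540 ft³/s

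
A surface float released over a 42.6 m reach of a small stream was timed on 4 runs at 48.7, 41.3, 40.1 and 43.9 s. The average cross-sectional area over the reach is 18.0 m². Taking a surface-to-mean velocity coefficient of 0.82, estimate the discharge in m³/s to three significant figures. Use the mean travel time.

14.5 m³/s

t̄ = (48.7 + 41.3 + 40.1 + 43.9) / 4 = 43.5 s
v_surface = L / t̄ = 42.6 / 43.5 = 0.9793 m/s
v_mean = 0.82 × 0.9793 = 0.8030 m/s
Q = A × v_mean = 18.0 × 0.8030 = 14.45 m³/s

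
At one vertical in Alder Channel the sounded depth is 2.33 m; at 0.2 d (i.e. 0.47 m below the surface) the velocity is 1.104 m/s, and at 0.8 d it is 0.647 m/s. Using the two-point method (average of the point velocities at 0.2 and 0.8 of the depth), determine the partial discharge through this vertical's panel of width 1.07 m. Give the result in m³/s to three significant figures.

2.18 m³/s

v̄ = (1.104 + 0.647) / 2 = 0.8755 m/s
q = v̄ × d × w = 0.8755 × 2.33 × 1.07 = 2.183 m³/s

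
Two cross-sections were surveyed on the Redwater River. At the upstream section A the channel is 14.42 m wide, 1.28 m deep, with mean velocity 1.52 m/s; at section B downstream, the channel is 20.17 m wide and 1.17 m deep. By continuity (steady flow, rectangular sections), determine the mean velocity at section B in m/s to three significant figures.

1.19 m/s

Q = A₁V₁ = (14.42×1.28) × 1.52 = 28.06 m³/s
A₂ = 20.17 × 1.17 = 23.60 m²
V₂ = Q/A₂ = 28.06/23.60 = 1.189 m/s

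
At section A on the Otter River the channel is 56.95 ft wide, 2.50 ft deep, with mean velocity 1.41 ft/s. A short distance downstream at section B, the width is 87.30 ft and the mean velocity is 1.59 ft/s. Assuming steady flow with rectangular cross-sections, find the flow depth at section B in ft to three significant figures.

Q = A₁V₁ = (56.95×2.50) × 1.41 = 200.7 ft³/s
d₂ = Q/(b₂ V₂) = 200.7/(87.30×1.59) = 1.446 ft

1.45 ft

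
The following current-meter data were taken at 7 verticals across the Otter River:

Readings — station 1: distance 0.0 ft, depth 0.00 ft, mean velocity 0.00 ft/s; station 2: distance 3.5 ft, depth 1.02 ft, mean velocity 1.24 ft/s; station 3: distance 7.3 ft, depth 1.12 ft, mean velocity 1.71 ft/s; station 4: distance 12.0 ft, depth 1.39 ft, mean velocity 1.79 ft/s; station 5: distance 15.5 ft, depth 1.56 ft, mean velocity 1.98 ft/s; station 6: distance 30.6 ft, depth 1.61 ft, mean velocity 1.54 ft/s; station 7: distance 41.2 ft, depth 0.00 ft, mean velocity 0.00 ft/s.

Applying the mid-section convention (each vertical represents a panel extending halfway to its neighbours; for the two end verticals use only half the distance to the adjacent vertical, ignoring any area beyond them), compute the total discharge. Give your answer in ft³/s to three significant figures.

83.5 ft³/s

w_2 = (7.3 − 0.0)/2 = 3.65 ft; q_2 = 1.24 × 1.02 × 3.65 = 4.617 ft³/s
w_3 = (12.0 − 3.5)/2 = 4.25 ft; q_3 = 1.71 × 1.12 × 4.25 = 8.140 ft³/s
w_4 = (15.5 − 7.3)/2 = 4.1 ft; q_4 = 1.79 × 1.39 × 4.1 = 10.20 ft³/s
w_5 = (30.6 − 12.0)/2 = 9.3 ft; q_5 = 1.98 × 1.56 × 9.3 = 28.73 ft³/s
w_6 = (41.2 − 15.5)/2 = 12.85 ft; q_6 = 1.54 × 1.61 × 12.85 = 31.86 ft³/s
Stations 1, 7 contribute zero (depth or velocity is 0).
Q = Σ qᵢ = 83.54 ft³/s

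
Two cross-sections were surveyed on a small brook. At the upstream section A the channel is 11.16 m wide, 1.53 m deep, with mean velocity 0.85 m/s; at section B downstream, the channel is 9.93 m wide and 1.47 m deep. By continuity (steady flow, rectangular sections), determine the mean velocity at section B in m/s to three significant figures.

0.994 m/s

Q = A₁V₁ = (11.16×1.53) × 0.85 = 14.51 m³/s
A₂ = 9.93 × 1.47 = 14.60 m²
V₂ = Q/A₂ = 14.51/14.60 = 0.9943 m/s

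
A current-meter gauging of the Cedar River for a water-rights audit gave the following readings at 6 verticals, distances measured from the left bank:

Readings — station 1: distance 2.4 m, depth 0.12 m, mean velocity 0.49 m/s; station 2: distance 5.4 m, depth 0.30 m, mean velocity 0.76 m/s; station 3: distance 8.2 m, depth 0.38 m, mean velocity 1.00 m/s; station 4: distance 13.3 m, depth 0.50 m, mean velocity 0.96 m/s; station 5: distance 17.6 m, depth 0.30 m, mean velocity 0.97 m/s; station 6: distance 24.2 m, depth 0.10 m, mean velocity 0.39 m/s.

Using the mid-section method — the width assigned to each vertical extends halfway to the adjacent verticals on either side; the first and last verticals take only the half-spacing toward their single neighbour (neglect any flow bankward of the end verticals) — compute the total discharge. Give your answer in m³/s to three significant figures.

w_1 = (5.4 − 2.4)/2 = 1.5 m; q_1 = 0.49 × 0.12 × 1.5 = 0.08820 m³/s
w_2 = (8.2 − 2.4)/2 = 2.9 m; q_2 = 0.76 × 0.30 × 2.9 = 0.6612 m³/s
w_3 = (13.3 − 5.4)/2 = 3.95 m; q_3 = 1.00 × 0.38 × 3.95 = 1.501 m³/s
w_4 = (17.6 − 8.2)/2 = 4.7 m; q_4 = 0.96 × 0.50 × 4.7 = 2.256 m³/s
w_5 = (24.2 − 13.3)/2 = 5.45 m; q_5 = 0.97 × 0.30 × 5.45 = 1.586 m³/s
w_6 = (24.2 − 17.6)/2 = 3.3 m; q_6 = 0.39 × 0.10 × 3.3 = 0.1287 m³/s
Q = Σ qᵢ = 6.221 m³/s

6.22 m³/s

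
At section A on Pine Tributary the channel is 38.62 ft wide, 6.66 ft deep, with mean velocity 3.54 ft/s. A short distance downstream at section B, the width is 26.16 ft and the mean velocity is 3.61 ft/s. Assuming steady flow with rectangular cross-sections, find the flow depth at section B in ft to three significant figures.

9.64 ft

Q = A₁V₁ = (38.62×6.66) × 3.54 = 910.5 ft³/s
d₂ = Q/(b₂ V₂) = 910.5/(26.16×3.61) = 9.642 ft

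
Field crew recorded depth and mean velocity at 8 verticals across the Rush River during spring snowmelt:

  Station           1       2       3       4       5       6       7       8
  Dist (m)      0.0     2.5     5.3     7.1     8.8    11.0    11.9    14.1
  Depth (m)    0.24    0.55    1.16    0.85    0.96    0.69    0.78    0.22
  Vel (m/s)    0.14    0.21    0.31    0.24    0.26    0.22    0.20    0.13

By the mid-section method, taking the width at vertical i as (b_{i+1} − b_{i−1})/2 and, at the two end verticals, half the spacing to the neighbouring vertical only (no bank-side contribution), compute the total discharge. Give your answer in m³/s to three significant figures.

2.53 m³/s

w_1 = (2.5 − 0.0)/2 = 1.25 m; q_1 = 0.14 × 0.24 × 1.25 = 0.04200 m³/s
w_2 = (5.3 − 0.0)/2 = 2.65 m; q_2 = 0.21 × 0.55 × 2.65 = 0.3061 m³/s
w_3 = (7.1 − 2.5)/2 = 2.3 m; q_3 = 0.31 × 1.16 × 2.3 = 0.8271 m³/s
w_4 = (8.8 − 5.3)/2 = 1.75 m; q_4 = 0.24 × 0.85 × 1.75 = 0.3570 m³/s
w_5 = (11.0 − 7.1)/2 = 1.95 m; q_5 = 0.26 × 0.96 × 1.95 = 0.4867 m³/s
w_6 = (11.9 − 8.8)/2 = 1.55 m; q_6 = 0.22 × 0.69 × 1.55 = 0.2353 m³/s
w_7 = (14.1 − 11.0)/2 = 1.55 m; q_7 = 0.20 × 0.78 × 1.55 = 0.2418 m³/s
w_8 = (14.1 − 11.9)/2 = 1.1 m; q_8 = 0.13 × 0.22 × 1.1 = 0.03146 m³/s
Q = Σ qᵢ = 2.527 m³/s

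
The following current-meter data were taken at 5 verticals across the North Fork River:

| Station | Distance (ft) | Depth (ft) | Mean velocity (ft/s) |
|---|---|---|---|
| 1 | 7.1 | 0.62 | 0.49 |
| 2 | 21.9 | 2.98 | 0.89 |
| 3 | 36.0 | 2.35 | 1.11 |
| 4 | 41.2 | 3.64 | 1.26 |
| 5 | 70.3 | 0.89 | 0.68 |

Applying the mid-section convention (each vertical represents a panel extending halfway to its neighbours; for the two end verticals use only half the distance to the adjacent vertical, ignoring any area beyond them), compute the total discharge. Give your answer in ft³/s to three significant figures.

153 ft³/s

w_1 = (21.9 − 7.1)/2 = 7.4 ft; q_1 = 0.49 × 0.62 × 7.4 = 2.248 ft³/s
w_2 = (36.0 − 7.1)/2 = 14.45 ft; q_2 = 0.89 × 2.98 × 14.45 = 38.32 ft³/s
w_3 = (41.2 − 21.9)/2 = 9.65 ft; q_3 = 1.11 × 2.35 × 9.65 = 25.17 ft³/s
w_4 = (70.3 − 36.0)/2 = 17.15 ft; q_4 = 1.26 × 3.64 × 17.15 = 78.66 ft³/s
w_5 = (70.3 − 41.2)/2 = 14.55 ft; q_5 = 0.68 × 0.89 × 14.55 = 8.806 ft³/s
Q = Σ qᵢ = 153.2 ft³/s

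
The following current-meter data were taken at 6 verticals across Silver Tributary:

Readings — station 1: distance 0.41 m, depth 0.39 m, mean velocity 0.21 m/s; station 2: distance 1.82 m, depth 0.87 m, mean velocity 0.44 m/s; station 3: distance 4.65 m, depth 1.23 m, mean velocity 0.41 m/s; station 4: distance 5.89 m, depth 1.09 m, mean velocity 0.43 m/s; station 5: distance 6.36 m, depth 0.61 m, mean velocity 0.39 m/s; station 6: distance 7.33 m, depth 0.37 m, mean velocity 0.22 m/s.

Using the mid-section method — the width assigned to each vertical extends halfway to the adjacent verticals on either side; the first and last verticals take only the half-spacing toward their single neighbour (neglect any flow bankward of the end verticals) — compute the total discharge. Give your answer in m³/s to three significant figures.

w_1 = (1.82 − 0.41)/2 = 0.705 m; q_1 = 0.21 × 0.39 × 0.705 = 0.05774 m³/s
w_2 = (4.65 − 0.41)/2 = 2.12 m; q_2 = 0.44 × 0.87 × 2.12 = 0.8115 m³/s
w_3 = (5.89 − 1.82)/2 = 2.035 m; q_3 = 0.41 × 1.23 × 2.035 = 1.026 m³/s
w_4 = (6.36 − 4.65)/2 = 0.855 m; q_4 = 0.43 × 1.09 × 0.855 = 0.4007 m³/s
w_5 = (7.33 − 5.89)/2 = 0.72 m; q_5 = 0.39 × 0.61 × 0.72 = 0.1713 m³/s
w_6 = (7.33 − 6.36)/2 = 0.485 m; q_6 = 0.22 × 0.37 × 0.485 = 0.03948 m³/s
Q = Σ qᵢ = 2.507 m³/s

2.51 m³/s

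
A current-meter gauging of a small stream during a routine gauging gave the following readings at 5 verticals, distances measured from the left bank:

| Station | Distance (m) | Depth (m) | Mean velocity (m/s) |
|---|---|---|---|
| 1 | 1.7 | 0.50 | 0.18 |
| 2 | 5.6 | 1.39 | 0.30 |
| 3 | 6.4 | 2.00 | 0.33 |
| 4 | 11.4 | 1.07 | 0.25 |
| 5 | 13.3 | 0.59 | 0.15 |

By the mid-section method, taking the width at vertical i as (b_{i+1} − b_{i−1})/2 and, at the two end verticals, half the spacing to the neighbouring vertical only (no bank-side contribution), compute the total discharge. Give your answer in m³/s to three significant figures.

4.08 m³/s

w_1 = (5.6 − 1.7)/2 = 1.95 m; q_1 = 0.18 × 0.50 × 1.95 = 0.1755 m³/s
w_2 = (6.4 − 1.7)/2 = 2.35 m; q_2 = 0.30 × 1.39 × 2.35 = 0.9800 m³/s
w_3 = (11.4 − 5.6)/2 = 2.9 m; q_3 = 0.33 × 2.00 × 2.9 = 1.914 m³/s
w_4 = (13.3 − 6.4)/2 = 3.45 m; q_4 = 0.25 × 1.07 × 3.45 = 0.9229 m³/s
w_5 = (13.3 − 11.4)/2 = 0.95 m; q_5 = 0.15 × 0.59 × 0.95 = 0.08408 m³/s
Q = Σ qᵢ = 4.076 m³/s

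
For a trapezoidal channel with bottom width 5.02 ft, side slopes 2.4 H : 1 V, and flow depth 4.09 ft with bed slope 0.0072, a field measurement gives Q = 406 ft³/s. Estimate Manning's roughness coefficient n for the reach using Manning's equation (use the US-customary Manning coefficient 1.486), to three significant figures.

0.0329

A = (b + z·y)·y = (5.02 + 2.4×4.09)×4.09 = 60.68 ft²
P = b + 2y√(1+z²) = 5.02 + 2×4.09×√(1+2.4²) = 26.29 ft
R = A/P = 60.68/26.29 = 2.308 ft
n = (1.486/Q)·A·R^(2/3)·S^(1/2) = (1.486/406) × 60.68 × 1.747 × 0.08485 = 0.03291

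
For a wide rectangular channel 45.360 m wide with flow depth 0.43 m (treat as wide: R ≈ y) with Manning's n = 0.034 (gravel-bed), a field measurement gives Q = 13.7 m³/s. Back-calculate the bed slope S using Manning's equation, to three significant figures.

0.00176

A = b·y = 45.360 × 0.43 = 19.50 m²
Wide channel: R ≈ y = 0.43 m
S = (Q·n / (1·A·R^(2/3)))² = (13.7×0.034 / (1×19.50×0.5697))² = 0.001757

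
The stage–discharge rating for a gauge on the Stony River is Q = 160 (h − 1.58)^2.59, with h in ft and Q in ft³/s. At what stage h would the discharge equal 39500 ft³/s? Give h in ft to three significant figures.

h − h₀ = (Q/C)^(1/b) = (39500/160)^(1/2.59) = 8.390 ft
h = 1.58 + 8.390 = 9.970 ft

9.97 ft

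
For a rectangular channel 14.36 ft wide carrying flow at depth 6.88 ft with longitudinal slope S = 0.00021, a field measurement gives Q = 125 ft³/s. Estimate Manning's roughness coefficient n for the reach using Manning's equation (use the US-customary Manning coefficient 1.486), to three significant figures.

A = b·y = 14.36 × 6.88 = 98.80 ft²
P = b + 2y = 14.36 + 2×6.88 = 28.12 ft
R = A/P = 98.80/28.12 = 3.513 ft
n = (1.486/Q)·A·R^(2/3)·S^(1/2) = (1.486/125) × 98.80 × 2.311 × 0.01449 = 0.03934

0.0393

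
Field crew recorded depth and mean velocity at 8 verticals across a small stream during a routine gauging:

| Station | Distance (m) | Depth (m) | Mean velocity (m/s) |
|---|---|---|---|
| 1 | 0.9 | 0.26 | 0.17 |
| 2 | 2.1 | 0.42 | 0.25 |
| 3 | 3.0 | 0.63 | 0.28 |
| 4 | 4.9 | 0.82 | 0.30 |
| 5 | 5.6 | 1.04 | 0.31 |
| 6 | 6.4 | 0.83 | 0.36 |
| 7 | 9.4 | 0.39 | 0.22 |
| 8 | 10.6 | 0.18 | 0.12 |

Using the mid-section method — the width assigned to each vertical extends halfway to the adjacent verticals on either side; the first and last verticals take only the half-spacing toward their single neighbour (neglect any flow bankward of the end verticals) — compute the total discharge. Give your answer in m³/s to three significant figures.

w_1 = (2.1 − 0.9)/2 = 0.6 m; q_1 = 0.17 × 0.26 × 0.6 = 0.02652 m³/s
w_2 = (3.0 − 0.9)/2 = 1.05 m; q_2 = 0.25 × 0.42 × 1.05 = 0.1103 m³/s
w_3 = (4.9 − 2.1)/2 = 1.4 m; q_3 = 0.28 × 0.63 × 1.4 = 0.2470 m³/s
w_4 = (5.6 − 3.0)/2 = 1.3 m; q_4 = 0.30 × 0.82 × 1.3 = 0.3198 m³/s
w_5 = (6.4 − 4.9)/2 = 0.75 m; q_5 = 0.31 × 1.04 × 0.75 = 0.2418 m³/s
w_6 = (9.4 − 5.6)/2 = 1.9 m; q_6 = 0.36 × 0.83 × 1.9 = 0.5677 m³/s
w_7 = (10.6 − 6.4)/2 = 2.1 m; q_7 = 0.22 × 0.39 × 2.1 = 0.1802 m³/s
w_8 = (10.6 − 9.4)/2 = 0.6 m; q_8 = 0.12 × 0.18 × 0.6 = 0.01296 m³/s
Q = Σ qᵢ = 1.706 m³/s

1.71 m³/s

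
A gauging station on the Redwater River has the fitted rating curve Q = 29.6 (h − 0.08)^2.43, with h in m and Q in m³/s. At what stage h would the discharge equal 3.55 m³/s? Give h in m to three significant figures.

0.498 m

h − h₀ = (Q/C)^(1/b) = (3.55/29.6)^(1/2.43) = 0.4178 m
h = 0.08 + 0.4178 = 0.4978 m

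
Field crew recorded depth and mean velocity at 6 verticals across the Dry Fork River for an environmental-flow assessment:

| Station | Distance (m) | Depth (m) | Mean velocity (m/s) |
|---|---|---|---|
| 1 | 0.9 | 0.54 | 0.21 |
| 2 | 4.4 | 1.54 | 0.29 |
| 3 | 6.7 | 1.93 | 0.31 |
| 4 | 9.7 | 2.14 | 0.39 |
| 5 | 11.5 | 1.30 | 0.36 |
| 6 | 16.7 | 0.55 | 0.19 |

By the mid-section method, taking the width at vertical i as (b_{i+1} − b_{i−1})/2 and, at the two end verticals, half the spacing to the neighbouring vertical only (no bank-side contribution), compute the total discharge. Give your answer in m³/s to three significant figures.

6.99 m³/s

w_1 = (4.4 − 0.9)/2 = 1.75 m; q_1 = 0.21 × 0.54 × 1.75 = 0.1985 m³/s
w_2 = (6.7 − 0.9)/2 = 2.9 m; q_2 = 0.29 × 1.54 × 2.9 = 1.295 m³/s
w_3 = (9.7 − 4.4)/2 = 2.65 m; q_3 = 0.31 × 1.93 × 2.65 = 1.585 m³/s
w_4 = (11.5 − 6.7)/2 = 2.4 m; q_4 = 0.39 × 2.14 × 2.4 = 2.003 m³/s
w_5 = (16.7 − 9.7)/2 = 3.5 m; q_5 = 0.36 × 1.30 × 3.5 = 1.638 m³/s
w_6 = (16.7 − 11.5)/2 = 2.6 m; q_6 = 0.19 × 0.55 × 2.6 = 0.2717 m³/s
Q = Σ qᵢ = 6.992 m³/s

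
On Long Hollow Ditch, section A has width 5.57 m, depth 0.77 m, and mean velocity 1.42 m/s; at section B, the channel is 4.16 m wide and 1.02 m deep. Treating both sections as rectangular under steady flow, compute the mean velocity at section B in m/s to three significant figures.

1.44 m/s

Q = A₁V₁ = (5.57×0.77) × 1.42 = 6.090 m³/s
A₂ = 4.16 × 1.02 = 4.243 m²
V₂ = Q/A₂ = 6.090/4.243 = 1.435 m/s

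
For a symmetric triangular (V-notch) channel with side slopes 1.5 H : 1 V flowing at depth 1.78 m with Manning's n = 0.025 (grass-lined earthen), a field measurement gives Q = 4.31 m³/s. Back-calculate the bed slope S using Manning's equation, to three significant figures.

A = z·y² = 1.5×1.78² = 4.753 m²
P = 2y√(1+z²) = 2×1.78×√(1+1.5²) = 6.418 m
R = A/P = 4.753/6.418 = 0.7405 m
S = (Q·n / (1·A·R^(2/3)))² = (4.31×0.025 / (1×4.753×0.8185))² = 0.0007672

0.000767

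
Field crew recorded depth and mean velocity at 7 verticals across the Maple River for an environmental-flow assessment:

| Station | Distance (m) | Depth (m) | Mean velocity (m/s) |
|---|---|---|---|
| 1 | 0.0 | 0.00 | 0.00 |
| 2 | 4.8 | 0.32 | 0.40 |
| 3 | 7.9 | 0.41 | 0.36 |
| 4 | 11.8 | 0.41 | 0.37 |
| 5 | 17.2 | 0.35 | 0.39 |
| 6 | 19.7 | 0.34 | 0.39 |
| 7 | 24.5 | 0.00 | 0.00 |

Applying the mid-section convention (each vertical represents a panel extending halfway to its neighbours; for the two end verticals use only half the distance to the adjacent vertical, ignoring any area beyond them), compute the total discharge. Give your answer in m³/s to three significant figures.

2.75 m³/s

w_2 = (7.9 − 0.0)/2 = 3.95 m; q_2 = 0.40 × 0.32 × 3.95 = 0.5056 m³/s
w_3 = (11.8 − 4.8)/2 = 3.5 m; q_3 = 0.36 × 0.41 × 3.5 = 0.5166 m³/s
w_4 = (17.2 − 7.9)/2 = 4.65 m; q_4 = 0.37 × 0.41 × 4.65 = 0.7054 m³/s
w_5 = (19.7 − 11.8)/2 = 3.95 m; q_5 = 0.39 × 0.35 × 3.95 = 0.5392 m³/s
w_6 = (24.5 − 17.2)/2 = 3.65 m; q_6 = 0.39 × 0.34 × 3.65 = 0.4840 m³/s
Stations 1, 7 contribute zero (depth or velocity is 0).
Q = Σ qᵢ = 2.751 m³/s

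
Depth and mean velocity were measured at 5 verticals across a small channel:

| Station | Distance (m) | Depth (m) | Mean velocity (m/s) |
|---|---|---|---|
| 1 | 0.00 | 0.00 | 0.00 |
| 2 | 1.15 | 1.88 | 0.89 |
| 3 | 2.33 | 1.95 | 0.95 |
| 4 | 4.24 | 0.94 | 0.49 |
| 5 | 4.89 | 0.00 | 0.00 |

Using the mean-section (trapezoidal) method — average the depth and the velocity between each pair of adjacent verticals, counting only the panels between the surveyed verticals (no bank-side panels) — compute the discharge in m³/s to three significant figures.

4.62 m³/s

Panel 1-2: Δb = 1.15 m, d̄ = (0.00+1.88)/2 = 0.94, v̄ = (0.00+0.89)/2 = 0.445 → q = 1.15×0.94×0.445 = 0.4810 m³/s
Panel 2-3: Δb = 1.18 m, d̄ = (1.88+1.95)/2 = 1.915, v̄ = (0.89+0.95)/2 = 0.92 → q = 1.18×1.915×0.92 = 2.079 m³/s
Panel 3-4: Δb = 1.91 m, d̄ = (1.95+0.94)/2 = 1.445, v̄ = (0.95+0.49)/2 = 0.72 → q = 1.91×1.445×0.72 = 1.987 m³/s
Panel 4-5: Δb = 0.65 m, d̄ = (0.94+0.00)/2 = 0.47, v̄ = (0.49+0.00)/2 = 0.245 → q = 0.65×0.47×0.245 = 0.07485 m³/s
Q = Σ q = 4.622 m³/s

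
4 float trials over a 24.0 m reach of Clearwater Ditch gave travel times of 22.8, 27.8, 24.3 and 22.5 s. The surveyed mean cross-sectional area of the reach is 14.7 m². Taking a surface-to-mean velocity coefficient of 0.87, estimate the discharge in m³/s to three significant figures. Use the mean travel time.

t̄ = (22.8 + 27.8 + 24.3 + 22.5) / 4 = 24.35 s
v_surface = L / t̄ = 24.0 / 24.35 = 0.9856 m/s
v_mean = 0.87 × 0.9856 = 0.8575 m/s
Q = A × v_mean = 14.7 × 0.8575 = 12.61 m³/s

12.6 m³/s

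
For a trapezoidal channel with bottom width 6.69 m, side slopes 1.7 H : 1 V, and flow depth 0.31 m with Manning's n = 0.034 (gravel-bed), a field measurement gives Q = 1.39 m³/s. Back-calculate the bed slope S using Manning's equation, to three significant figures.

A = (b + z·y)·y = (6.69 + 1.7×0.31)×0.31 = 2.237 m²
P = b + 2y√(1+z²) = 6.69 + 2×0.31×√(1+1.7²) = 7.913 m
R = A/P = 2.237/7.913 = 0.2827 m
S = (Q·n / (1·A·R^(2/3)))² = (1.39×0.034 / (1×2.237×0.4308))² = 0.002405

0.00240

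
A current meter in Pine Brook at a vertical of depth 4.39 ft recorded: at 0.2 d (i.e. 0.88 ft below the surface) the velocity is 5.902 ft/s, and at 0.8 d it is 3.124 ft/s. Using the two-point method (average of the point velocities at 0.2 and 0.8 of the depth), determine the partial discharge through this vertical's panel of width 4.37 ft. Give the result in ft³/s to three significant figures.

v̄ = (5.902 + 3.124) / 2 = 4.513 ft/s
q = v̄ × d × w = 4.513 × 4.39 × 4.37 = 86.58 ft³/s

86.6 ft³/s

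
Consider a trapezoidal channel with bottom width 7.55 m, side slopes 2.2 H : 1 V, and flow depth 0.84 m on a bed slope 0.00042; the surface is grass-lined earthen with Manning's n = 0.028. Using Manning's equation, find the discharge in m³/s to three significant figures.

A = (b + z·y)·y = (7.55 + 2.2×0.84)×0.84 = 7.894 m²
P = b + 2y√(1+z²) = 7.55 + 2×0.84×√(1+2.2²) = 11.61 m
R = A/P = 7.894/11.61 = 0.6800 m
Q = (1/n)·A·R^(2/3)·S^(1/2) = (1/0.028) × 7.894 × 0.6800^(2/3) × 0.00042^(1/2) = 4.468 m³/s

4.47 m³/s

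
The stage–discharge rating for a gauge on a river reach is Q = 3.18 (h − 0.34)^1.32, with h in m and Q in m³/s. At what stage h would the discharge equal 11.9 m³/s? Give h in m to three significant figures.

3.06 m

h − h₀ = (Q/C)^(1/b) = (11.9/3.18)^(1/1.32) = 2.718 m
h = 0.34 + 2.718 = 3.058 m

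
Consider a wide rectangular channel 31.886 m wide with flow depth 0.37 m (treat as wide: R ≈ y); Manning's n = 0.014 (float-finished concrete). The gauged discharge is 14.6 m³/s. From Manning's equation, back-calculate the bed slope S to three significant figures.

A = b·y = 31.886 × 0.37 = 11.80 m²
Wide channel: R ≈ y = 0.37 m
S = (Q·n / (1·A·R^(2/3)))² = (14.6×0.014 / (1×11.80×0.5154))² = 0.001130

0.00113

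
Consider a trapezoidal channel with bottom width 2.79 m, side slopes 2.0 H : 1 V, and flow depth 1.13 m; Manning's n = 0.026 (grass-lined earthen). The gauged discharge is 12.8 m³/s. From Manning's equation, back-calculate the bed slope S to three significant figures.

A = (b + z·y)·y = (2.79 + 2.0×1.13)×1.13 = 5.707 m²
P = b + 2y√(1+z²) = 2.79 + 2×1.13×√(1+2.0²) = 7.844 m
R = A/P = 5.707/7.844 = 0.7275 m
S = (Q·n / (1·A·R^(2/3)))² = (12.8×0.026 / (1×5.707×0.8089))² = 0.005198

0.00520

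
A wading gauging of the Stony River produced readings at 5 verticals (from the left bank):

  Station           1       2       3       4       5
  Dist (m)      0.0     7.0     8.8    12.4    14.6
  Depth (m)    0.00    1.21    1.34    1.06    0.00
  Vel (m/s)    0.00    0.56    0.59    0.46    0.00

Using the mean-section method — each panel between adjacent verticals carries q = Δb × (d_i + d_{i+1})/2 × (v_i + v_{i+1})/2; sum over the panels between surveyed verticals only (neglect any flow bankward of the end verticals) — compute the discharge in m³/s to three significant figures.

Panel 1-2: Δb = 7 m, d̄ = (0.00+1.21)/2 = 0.605, v̄ = (0.00+0.56)/2 = 0.28 → q = 7×0.605×0.28 = 1.186 m³/s
Panel 2-3: Δb = 1.8 m, d̄ = (1.21+1.34)/2 = 1.275, v̄ = (0.56+0.59)/2 = 0.575 → q = 1.8×1.275×0.575 = 1.320 m³/s
Panel 3-4: Δb = 3.6 m, d̄ = (1.34+1.06)/2 = 1.2, v̄ = (0.59+0.46)/2 = 0.525 → q = 3.6×1.2×0.525 = 2.268 m³/s
Panel 4-5: Δb = 2.2 m, d̄ = (1.06+0.00)/2 = 0.53, v̄ = (0.46+0.00)/2 = 0.23 → q = 2.2×0.53×0.23 = 0.2682 m³/s
Q = Σ q = 5.042 m³/s

5.04 m³/s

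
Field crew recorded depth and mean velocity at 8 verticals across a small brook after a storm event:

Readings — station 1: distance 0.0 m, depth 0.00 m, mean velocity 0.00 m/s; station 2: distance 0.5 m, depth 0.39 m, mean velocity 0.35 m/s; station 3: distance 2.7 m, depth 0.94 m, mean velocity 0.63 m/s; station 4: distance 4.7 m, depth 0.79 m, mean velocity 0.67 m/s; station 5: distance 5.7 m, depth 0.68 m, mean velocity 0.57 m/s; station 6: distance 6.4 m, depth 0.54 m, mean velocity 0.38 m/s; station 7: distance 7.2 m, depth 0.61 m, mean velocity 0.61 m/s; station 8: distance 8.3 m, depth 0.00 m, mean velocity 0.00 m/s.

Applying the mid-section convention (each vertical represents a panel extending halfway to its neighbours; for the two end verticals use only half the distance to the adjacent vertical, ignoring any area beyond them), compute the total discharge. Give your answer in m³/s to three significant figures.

3.06 m³/s

w_2 = (2.7 − 0.0)/2 = 1.35 m; q_2 = 0.35 × 0.39 × 1.35 = 0.1843 m³/s
w_3 = (4.7 − 0.5)/2 = 2.1 m; q_3 = 0.63 × 0.94 × 2.1 = 1.244 m³/s
w_4 = (5.7 − 2.7)/2 = 1.5 m; q_4 = 0.67 × 0.79 × 1.5 = 0.7940 m³/s
w_5 = (6.4 − 4.7)/2 = 0.85 m; q_5 = 0.57 × 0.68 × 0.85 = 0.3295 m³/s
w_6 = (7.2 − 5.7)/2 = 0.75 m; q_6 = 0.38 × 0.54 × 0.75 = 0.1539 m³/s
w_7 = (8.3 − 6.4)/2 = 0.95 m; q_7 = 0.61 × 0.61 × 0.95 = 0.3535 m³/s
Stations 1, 8 contribute zero (depth or velocity is 0).
Q = Σ qᵢ = 3.059 m³/s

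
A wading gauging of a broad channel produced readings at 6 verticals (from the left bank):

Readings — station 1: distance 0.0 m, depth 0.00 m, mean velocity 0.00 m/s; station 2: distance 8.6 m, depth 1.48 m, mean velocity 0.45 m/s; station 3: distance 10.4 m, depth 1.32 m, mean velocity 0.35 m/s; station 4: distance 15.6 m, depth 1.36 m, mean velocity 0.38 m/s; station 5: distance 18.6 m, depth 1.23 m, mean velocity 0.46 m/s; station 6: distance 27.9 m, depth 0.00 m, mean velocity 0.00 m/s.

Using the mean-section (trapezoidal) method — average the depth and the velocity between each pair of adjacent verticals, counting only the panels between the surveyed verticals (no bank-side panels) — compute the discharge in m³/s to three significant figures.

7.93 m³/s

Panel 1-2: Δb = 8.6 m, d̄ = (0.00+1.48)/2 = 0.74, v̄ = (0.00+0.45)/2 = 0.225 → q = 8.6×0.74×0.225 = 1.432 m³/s
Panel 2-3: Δb = 1.8 m, d̄ = (1.48+1.32)/2 = 1.4, v̄ = (0.45+0.35)/2 = 0.4 → q = 1.8×1.4×0.4 = 1.008 m³/s
Panel 3-4: Δb = 5.2 m, d̄ = (1.32+1.36)/2 = 1.34, v̄ = (0.35+0.38)/2 = 0.365 → q = 5.2×1.34×0.365 = 2.543 m³/s
Panel 4-5: Δb = 3 m, d̄ = (1.36+1.23)/2 = 1.295, v̄ = (0.38+0.46)/2 = 0.42 → q = 3×1.295×0.42 = 1.632 m³/s
Panel 5-6: Δb = 9.3 m, d̄ = (1.23+0.00)/2 = 0.615, v̄ = (0.46+0.00)/2 = 0.23 → q = 9.3×0.615×0.23 = 1.315 m³/s
Q = Σ q = 7.930 m³/s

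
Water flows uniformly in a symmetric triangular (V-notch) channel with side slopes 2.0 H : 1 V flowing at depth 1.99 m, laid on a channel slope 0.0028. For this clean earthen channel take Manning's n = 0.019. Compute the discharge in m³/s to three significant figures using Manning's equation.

20.4 m³/s

A = z·y² = 2.0×1.99² = 7.920 m²
P = 2y√(1+z²) = 2×1.99×√(1+2.0²) = 8.900 m
R = A/P = 7.920/8.900 = 0.8900 m
Q = (1/n)·A·R^(2/3)·S^(1/2) = (1/0.019) × 7.920 × 0.8900^(2/3) × 0.0028^(1/2) = 20.41 m³/s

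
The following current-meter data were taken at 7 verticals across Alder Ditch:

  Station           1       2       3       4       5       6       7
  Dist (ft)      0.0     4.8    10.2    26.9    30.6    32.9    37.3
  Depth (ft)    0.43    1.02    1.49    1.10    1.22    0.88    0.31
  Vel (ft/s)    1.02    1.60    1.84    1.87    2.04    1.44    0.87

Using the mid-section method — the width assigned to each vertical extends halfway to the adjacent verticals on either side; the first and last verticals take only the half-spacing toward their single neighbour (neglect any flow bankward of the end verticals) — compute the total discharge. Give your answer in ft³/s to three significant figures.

73.0 ft³/s

w_1 = (4.8 − 0.0)/2 = 2.4 ft; q_1 = 1.02 × 0.43 × 2.4 = 1.053 ft³/s
w_2 = (10.2 − 0.0)/2 = 5.1 ft; q_2 = 1.60 × 1.02 × 5.1 = 8.323 ft³/s
w_3 = (26.9 − 4.8)/2 = 11.05 ft; q_3 = 1.84 × 1.49 × 11.05 = 30.29 ft³/s
w_4 = (30.6 − 10.2)/2 = 10.2 ft; q_4 = 1.87 × 1.10 × 10.2 = 20.98 ft³/s
w_5 = (32.9 − 26.9)/2 = 3 ft; q_5 = 2.04 × 1.22 × 3 = 7.466 ft³/s
w_6 = (37.3 − 30.6)/2 = 3.35 ft; q_6 = 1.44 × 0.88 × 3.35 = 4.245 ft³/s
w_7 = (37.3 − 32.9)/2 = 2.2 ft; q_7 = 0.87 × 0.31 × 2.2 = 0.5933 ft³/s
Q = Σ qᵢ = 72.96 ft³/s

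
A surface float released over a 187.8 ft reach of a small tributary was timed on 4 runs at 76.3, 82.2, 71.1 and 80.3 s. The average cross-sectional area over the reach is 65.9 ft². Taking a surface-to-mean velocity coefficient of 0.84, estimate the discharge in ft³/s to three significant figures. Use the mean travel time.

t̄ = (76.3 + 82.2 + 71.1 + 80.3) / 4 = 77.475 s
v_surface = L / t̄ = 187.8 / 77.475 = 2.424 ft/s
v_mean = 0.84 × 2.424 = 2.036 ft/s
Q = A × v_mean = 65.9 × 2.036 = 134.2 ft³/s

134 ft³/s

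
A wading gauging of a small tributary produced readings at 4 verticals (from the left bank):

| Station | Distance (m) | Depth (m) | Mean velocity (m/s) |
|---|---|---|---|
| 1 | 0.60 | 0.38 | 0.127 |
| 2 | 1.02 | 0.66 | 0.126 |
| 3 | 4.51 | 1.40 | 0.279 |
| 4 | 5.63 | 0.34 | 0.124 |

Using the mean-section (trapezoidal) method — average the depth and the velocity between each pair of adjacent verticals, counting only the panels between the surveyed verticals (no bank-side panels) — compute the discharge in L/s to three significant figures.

Panel 1-2: Δb = 0.42 m, d̄ = (0.38+0.66)/2 = 0.52, v̄ = (0.127+0.126)/2 = 0.1265 → q = 0.42×0.52×0.1265 = 0.02763 m³/s
Panel 2-3: Δb = 3.49 m, d̄ = (0.66+1.40)/2 = 1.03, v̄ = (0.126+0.279)/2 = 0.2025 → q = 3.49×1.03×0.2025 = 0.7279 m³/s
Panel 3-4: Δb = 1.12 m, d̄ = (1.40+0.34)/2 = 0.87, v̄ = (0.279+0.124)/2 = 0.2015 → q = 1.12×0.87×0.2015 = 0.1963 m³/s
Q = Σ q = 0.9519 m³/s
= 0.9519 × 1000 = 951.9 L/s

952 L/s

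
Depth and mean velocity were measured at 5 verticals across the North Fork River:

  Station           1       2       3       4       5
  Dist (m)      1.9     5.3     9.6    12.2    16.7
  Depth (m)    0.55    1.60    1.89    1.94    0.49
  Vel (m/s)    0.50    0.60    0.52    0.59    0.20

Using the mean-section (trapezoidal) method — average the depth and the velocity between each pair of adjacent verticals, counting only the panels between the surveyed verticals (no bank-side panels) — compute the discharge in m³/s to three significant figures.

Panel 1-2: Δb = 3.4 m, d̄ = (0.55+1.60)/2 = 1.075, v̄ = (0.50+0.60)/2 = 0.55 → q = 3.4×1.075×0.55 = 2.010 m³/s
Panel 2-3: Δb = 4.3 m, d̄ = (1.60+1.89)/2 = 1.745, v̄ = (0.60+0.52)/2 = 0.56 → q = 4.3×1.745×0.56 = 4.202 m³/s
Panel 3-4: Δb = 2.6 m, d̄ = (1.89+1.94)/2 = 1.915, v̄ = (0.52+0.59)/2 = 0.555 → q = 2.6×1.915×0.555 = 2.763 m³/s
Panel 4-5: Δb = 4.5 m, d̄ = (1.94+0.49)/2 = 1.215, v̄ = (0.59+0.20)/2 = 0.395 → q = 4.5×1.215×0.395 = 2.160 m³/s
Q = Σ q = 11.14 m³/s

11.1 m³/s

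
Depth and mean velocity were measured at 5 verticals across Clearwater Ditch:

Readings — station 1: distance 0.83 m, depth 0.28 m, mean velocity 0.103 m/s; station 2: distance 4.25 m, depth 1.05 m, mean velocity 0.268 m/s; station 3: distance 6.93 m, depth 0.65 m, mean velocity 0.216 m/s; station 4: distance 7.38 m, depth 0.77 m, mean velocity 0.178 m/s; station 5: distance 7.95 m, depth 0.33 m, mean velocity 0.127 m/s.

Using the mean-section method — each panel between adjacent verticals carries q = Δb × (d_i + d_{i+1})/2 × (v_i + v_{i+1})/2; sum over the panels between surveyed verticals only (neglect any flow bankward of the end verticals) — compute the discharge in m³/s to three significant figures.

Panel 1-2: Δb = 3.42 m, d̄ = (0.28+1.05)/2 = 0.665, v̄ = (0.103+0.268)/2 = 0.1855 → q = 3.42×0.665×0.1855 = 0.4219 m³/s
Panel 2-3: Δb = 2.68 m, d̄ = (1.05+0.65)/2 = 0.85, v̄ = (0.268+0.216)/2 = 0.242 → q = 2.68×0.85×0.242 = 0.5513 m³/s
Panel 3-4: Δb = 0.45 m, d̄ = (0.65+0.77)/2 = 0.71, v̄ = (0.216+0.178)/2 = 0.197 → q = 0.45×0.71×0.197 = 0.06294 m³/s
Panel 4-5: Δb = 0.57 m, d̄ = (0.77+0.33)/2 = 0.55, v̄ = (0.178+0.127)/2 = 0.1525 → q = 0.57×0.55×0.1525 = 0.04781 m³/s
Q = Σ q = 1.084 m³/s

1.08 m³/s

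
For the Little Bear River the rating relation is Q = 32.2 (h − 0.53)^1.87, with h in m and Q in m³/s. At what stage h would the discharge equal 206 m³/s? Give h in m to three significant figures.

3.23 m

h − h₀ = (Q/C)^(1/b) = (206/32.2)^(1/1.87) = 2.698 m
h = 0.53 + 2.698 = 3.228 m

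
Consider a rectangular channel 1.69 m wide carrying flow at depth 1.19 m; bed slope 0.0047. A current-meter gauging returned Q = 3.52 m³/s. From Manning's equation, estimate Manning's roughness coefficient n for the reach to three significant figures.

0.0245

A = b·y = 1.69 × 1.19 = 2.011 m²
P = b + 2y = 1.69 + 2×1.19 = 4.070 m
R = A/P = 2.011/4.070 = 0.4941 m
n = (1/Q)·A·R^(2/3)·S^(1/2) = (1/3.52) × 2.011 × 0.6250 × 0.06856 = 0.02448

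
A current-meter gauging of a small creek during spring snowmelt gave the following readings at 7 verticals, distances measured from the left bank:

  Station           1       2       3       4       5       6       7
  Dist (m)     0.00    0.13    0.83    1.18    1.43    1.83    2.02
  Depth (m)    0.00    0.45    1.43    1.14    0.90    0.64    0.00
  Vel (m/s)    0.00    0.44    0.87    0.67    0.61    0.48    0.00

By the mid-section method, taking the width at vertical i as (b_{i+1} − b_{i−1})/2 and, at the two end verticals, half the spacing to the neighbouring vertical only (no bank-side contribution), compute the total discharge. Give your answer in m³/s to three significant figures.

1.23 m³/s

w_2 = (0.83 − 0.00)/2 = 0.415 m; q_2 = 0.44 × 0.45 × 0.415 = 0.08217 m³/s
w_3 = (1.18 − 0.13)/2 = 0.525 m; q_3 = 0.87 × 1.43 × 0.525 = 0.6532 m³/s
w_4 = (1.43 − 0.83)/2 = 0.3 m; q_4 = 0.67 × 1.14 × 0.3 = 0.2291 m³/s
w_5 = (1.83 − 1.18)/2 = 0.325 m; q_5 = 0.61 × 0.90 × 0.325 = 0.1784 m³/s
w_6 = (2.02 − 1.43)/2 = 0.295 m; q_6 = 0.48 × 0.64 × 0.295 = 0.09062 m³/s
Stations 1, 7 contribute zero (depth or velocity is 0).
Q = Σ qᵢ = 1.234 m³/s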